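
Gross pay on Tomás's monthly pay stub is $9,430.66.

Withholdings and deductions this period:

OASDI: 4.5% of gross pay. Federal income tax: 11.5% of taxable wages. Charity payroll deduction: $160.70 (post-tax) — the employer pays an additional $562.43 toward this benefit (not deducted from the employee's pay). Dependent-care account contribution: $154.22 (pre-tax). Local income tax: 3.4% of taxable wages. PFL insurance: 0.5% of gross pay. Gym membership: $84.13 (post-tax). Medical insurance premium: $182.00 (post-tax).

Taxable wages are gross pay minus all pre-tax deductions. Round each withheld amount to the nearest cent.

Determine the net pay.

Dependent-care account contribution: $154.22
Taxable wages = $9,430.66 − $154.22 = $9,276.44
Federal income tax: $9,276.44 × 0.115 = $1,066.79
Local income tax: $9,276.44 × 0.034 = $315.40
PFL insurance: $9,430.66 × 0.005 = $47.15
OASDI: $9,430.66 × 0.045 = $424.38
Medical insurance premium: $182.00
Gym membership: $84.13
Charity payroll deduction: $160.70
(Employer's $562.43 toward charity payroll deduction is not withheld from the employee.)
Total deductions = $154.22 + $1,066.79 + $315.40 + $47.15 + $424.38 + $182.00 + $84.13 + $160.70 = $2,434.77
Net pay = $9,430.66 − $2,434.77 = $6,995.89

$6,995.89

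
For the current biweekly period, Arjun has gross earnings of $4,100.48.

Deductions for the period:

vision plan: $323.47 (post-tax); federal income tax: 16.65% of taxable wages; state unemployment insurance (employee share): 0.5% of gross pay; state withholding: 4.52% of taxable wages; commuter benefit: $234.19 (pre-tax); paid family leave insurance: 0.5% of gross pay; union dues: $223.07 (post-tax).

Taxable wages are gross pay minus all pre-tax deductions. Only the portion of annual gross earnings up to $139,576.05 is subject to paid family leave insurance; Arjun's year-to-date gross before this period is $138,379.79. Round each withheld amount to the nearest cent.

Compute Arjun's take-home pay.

Commuter benefit: $234.19
Taxable wages = $4,100.48 − $234.19 = $3,866.29
Federal income tax: $3,866.29 × 0.1665 = $643.74
State withholding: $3,866.29 × 0.0452 = $174.76
State unemployment insurance (employee share): $4,100.48 × 0.005 = $20.50
Paid family leave insurance: only $139,576.05 − $138,379.79 = $1,196.26 of this check is subject → $1,196.26 × 0.005 = $5.98
Union dues: $223.07
Vision plan: $323.47
Total deductions = $234.19 + $643.74 + $174.76 + $20.50 + $5.98 + $223.07 + $323.47 = $1,625.71
Net pay = $4,100.48 − $1,625.71 = $2,474.77

$2,474.77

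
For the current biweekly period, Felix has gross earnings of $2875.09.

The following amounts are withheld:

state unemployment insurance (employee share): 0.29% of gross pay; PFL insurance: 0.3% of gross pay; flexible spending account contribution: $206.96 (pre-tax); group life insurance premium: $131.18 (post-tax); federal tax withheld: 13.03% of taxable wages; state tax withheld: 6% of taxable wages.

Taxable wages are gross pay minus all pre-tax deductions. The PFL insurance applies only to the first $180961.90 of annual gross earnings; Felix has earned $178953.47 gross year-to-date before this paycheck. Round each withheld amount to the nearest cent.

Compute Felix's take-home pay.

Flexible spending account contribution: $206.96
Taxable wages = $2875.09 − $206.96 = $2668.13
State tax withheld: $2668.13 × 0.06 = $160.09
Federal tax withheld: $2668.13 × 0.1303 = $347.66
State unemployment insurance (employee share): $2875.09 × 0.0029 = $8.34
PFL insurance: only $180961.90 − $178953.47 = $2008.43 of this check is subject → $2008.43 × 0.003 = $6.03
Group life insurance premium: $131.18
Total deductions = $206.96 + $160.09 + $347.66 + $8.34 + $6.03 + $131.18 = $860.26
Net pay = $2875.09 − $860.26 = $2014.83

$2014.83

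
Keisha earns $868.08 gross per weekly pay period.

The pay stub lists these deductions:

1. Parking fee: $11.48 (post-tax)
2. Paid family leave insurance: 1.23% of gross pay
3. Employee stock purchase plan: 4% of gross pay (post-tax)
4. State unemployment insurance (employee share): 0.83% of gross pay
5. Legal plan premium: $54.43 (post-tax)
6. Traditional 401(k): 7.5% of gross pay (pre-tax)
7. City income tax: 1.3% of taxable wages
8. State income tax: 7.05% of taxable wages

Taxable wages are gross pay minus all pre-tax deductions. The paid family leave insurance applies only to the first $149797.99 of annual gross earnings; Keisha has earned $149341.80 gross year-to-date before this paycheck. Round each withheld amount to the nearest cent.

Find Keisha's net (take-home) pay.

Traditional 401(k): $868.08 × 0.075 = $65.11
Taxable wages = $868.08 − $65.11 = $802.97
State income tax: $802.97 × 0.0705 = $56.61
City income tax: $802.97 × 0.013 = $10.44
Paid family leave insurance: only $149797.99 − $149341.80 = $456.19 of this check is subject → $456.19 × 0.0123 = $5.61
State unemployment insurance (employee share): $868.08 × 0.0083 = $7.21
Legal plan premium: $54.43
Employee stock purchase plan: $868.08 × 0.04 = $34.72
Parking fee: $11.48
Total deductions = $65.11 + $56.61 + $10.44 + $5.61 + $7.21 + $54.43 + $34.72 + $11.48 = $245.61
Net pay = $868.08 − $245.61 = $622.47

$622.47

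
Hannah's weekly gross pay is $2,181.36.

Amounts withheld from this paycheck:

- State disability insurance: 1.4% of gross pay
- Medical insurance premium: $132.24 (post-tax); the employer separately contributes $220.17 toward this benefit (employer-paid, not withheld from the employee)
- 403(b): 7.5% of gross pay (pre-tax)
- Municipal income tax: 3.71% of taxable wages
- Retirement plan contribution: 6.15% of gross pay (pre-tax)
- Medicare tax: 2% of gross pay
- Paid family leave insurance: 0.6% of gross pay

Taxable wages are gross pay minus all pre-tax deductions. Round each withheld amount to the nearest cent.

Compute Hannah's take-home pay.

Retirement plan contribution: $2,181.36 × 0.0615 = $134.15
403(b): $2,181.36 × 0.075 = $163.60
Pre-tax total = $134.15 + $163.60 = $297.75
Taxable wages = $2,181.36 − $297.75 = $1,883.61
Municipal income tax: $1,883.61 × 0.0371 = $69.88
Paid family leave insurance: $2,181.36 × 0.006 = $13.09
Medicare tax: $2,181.36 × 0.02 = $43.63
State disability insurance: $2,181.36 × 0.014 = $30.54
Medical insurance premium: $132.24
(Employer's $220.17 toward medical insurance premium is not withheld from the employee.)
Total deductions = $134.15 + $163.60 + $69.88 + $13.09 + $43.63 + $30.54 + $132.24 = $587.13
Net pay = $2,181.36 − $587.13 = $1,594.23

$1,594.23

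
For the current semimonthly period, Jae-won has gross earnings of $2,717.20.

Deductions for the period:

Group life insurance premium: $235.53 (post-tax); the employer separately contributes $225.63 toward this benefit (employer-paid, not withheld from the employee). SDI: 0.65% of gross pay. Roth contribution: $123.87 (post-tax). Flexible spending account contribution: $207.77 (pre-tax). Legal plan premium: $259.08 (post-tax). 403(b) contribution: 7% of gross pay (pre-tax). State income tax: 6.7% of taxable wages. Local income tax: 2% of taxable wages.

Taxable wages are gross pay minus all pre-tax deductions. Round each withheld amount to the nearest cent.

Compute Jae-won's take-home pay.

403(b) contribution: $2,717.20 × 0.07 = $190.20
Flexible spending account contribution: $207.77
Pre-tax total = $190.20 + $207.77 = $397.97
Taxable wages = $2,717.20 − $397.97 = $2,319.23
State income tax: $2,319.23 × 0.067 = $155.39
Local income tax: $2,319.23 × 0.02 = $46.38
SDI: $2,717.20 × 0.0065 = $17.66
Group life insurance premium: $235.53
Legal plan premium: $259.08
Roth contribution: $123.87
(Employer's $225.63 toward group life insurance premium is not withheld from the employee.)
Total deductions = $190.20 + $207.77 + $155.39 + $46.38 + $17.66 + $235.53 + $259.08 + $123.87 = $1,235.88
Net pay = $2,717.20 − $1,235.88 = $1,481.32

$1,481.32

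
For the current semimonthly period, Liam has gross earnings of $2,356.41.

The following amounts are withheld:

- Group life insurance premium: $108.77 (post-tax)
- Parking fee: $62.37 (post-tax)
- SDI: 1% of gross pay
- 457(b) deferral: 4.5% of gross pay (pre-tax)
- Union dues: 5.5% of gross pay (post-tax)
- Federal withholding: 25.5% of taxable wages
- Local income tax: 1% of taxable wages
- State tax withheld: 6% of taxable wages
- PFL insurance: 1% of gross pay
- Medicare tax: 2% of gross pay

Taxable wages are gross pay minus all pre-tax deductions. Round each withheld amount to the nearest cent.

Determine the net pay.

457(b) deferral: $2,356.41 × 0.045 = $106.04
Taxable wages = $2,356.41 − $106.04 = $2,250.37
State tax withheld: $2,250.37 × 0.06 = $135.02
Local income tax: $2,250.37 × 0.01 = $22.50
Federal withholding: $2,250.37 × 0.255 = $573.84
PFL insurance: $2,356.41 × 0.01 = $23.56
Medicare tax: $2,356.41 × 0.02 = $47.13
SDI: $2,356.41 × 0.01 = $23.56
Union dues: $2,356.41 × 0.055 = $129.60
Group life insurance premium: $108.77
Parking fee: $62.37
Total deductions = $106.04 + $135.02 + $22.50 + $573.84 + $23.56 + $47.13 + $23.56 + $129.60 + $108.77 + $62.37 = $1,232.39
Net pay = $2,356.41 − $1,232.39 = $1,124.02

$1,124.02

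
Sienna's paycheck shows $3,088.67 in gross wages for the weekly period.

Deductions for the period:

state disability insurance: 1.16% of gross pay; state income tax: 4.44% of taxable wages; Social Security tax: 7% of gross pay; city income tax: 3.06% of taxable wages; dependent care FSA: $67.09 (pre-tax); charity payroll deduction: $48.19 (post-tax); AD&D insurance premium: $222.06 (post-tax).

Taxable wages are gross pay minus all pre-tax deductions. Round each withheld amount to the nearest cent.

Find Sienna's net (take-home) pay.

$2,272.67

Dependent care FSA: $67.09
Taxable wages = $3,088.67 − $67.09 = $3,021.58
City income tax: $3,021.58 × 0.0306 = $92.46
State income tax: $3,021.58 × 0.0444 = $134.16
Social Security tax: $3,088.67 × 0.07 = $216.21
State disability insurance: $3,088.67 × 0.0116 = $35.83
AD&D insurance premium: $222.06
Charity payroll deduction: $48.19
Total deductions = $67.09 + $92.46 + $134.16 + $216.21 + $35.83 + $222.06 + $48.19 = $816.00
Net pay = $3,088.67 − $816.00 = $2,272.67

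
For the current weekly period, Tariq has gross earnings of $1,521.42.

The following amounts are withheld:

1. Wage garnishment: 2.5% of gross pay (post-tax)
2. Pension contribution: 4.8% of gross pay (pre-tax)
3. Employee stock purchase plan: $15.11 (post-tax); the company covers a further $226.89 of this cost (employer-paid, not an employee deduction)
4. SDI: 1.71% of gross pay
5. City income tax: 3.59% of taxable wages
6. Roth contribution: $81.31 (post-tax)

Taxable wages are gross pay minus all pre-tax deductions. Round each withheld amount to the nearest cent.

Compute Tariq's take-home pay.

$1,235.91

Pension contribution: $1,521.42 × 0.048 = $73.03
Taxable wages = $1,521.42 − $73.03 = $1,448.39
City income tax: $1,448.39 × 0.0359 = $52.00
SDI: $1,521.42 × 0.0171 = $26.02
Employee stock purchase plan: $15.11
Wage garnishment: $1,521.42 × 0.025 = $38.04
Roth contribution: $81.31
(Employer's $226.89 toward employee stock purchase plan is not withheld from the employee.)
Total deductions = $73.03 + $52.00 + $26.02 + $15.11 + $38.04 + $81.31 = $285.51
Net pay = $1,521.42 − $285.51 = $1,235.91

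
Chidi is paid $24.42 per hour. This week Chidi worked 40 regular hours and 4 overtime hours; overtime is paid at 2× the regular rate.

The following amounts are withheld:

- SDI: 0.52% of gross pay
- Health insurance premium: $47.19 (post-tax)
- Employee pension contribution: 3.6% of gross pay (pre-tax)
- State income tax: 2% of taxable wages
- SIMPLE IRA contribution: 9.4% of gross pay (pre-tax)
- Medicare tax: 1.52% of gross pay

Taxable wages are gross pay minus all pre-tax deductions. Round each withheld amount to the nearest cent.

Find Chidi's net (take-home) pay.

Regular pay: 40 × $24.42 = $976.80
Overtime pay: 4 × $24.42 × 2 = $195.36
Gross pay = $976.80 + $195.36 = $1,172.16
SIMPLE IRA contribution: $1,172.16 × 0.094 = $110.18
Employee pension contribution: $1,172.16 × 0.036 = $42.20
Pre-tax total = $110.18 + $42.20 = $152.38
Taxable wages = $1,172.16 − $152.38 = $1,019.78
State income tax: $1,019.78 × 0.02 = $20.40
Medicare tax: $1,172.16 × 0.0152 = $17.82
SDI: $1,172.16 × 0.0052 = $6.10
Health insurance premium: $47.19
Total deductions = $110.18 + $42.20 + $20.40 + $17.82 + $6.10 + $47.19 = $243.89
Net pay = $1,172.16 − $243.89 = $928.27

$928.27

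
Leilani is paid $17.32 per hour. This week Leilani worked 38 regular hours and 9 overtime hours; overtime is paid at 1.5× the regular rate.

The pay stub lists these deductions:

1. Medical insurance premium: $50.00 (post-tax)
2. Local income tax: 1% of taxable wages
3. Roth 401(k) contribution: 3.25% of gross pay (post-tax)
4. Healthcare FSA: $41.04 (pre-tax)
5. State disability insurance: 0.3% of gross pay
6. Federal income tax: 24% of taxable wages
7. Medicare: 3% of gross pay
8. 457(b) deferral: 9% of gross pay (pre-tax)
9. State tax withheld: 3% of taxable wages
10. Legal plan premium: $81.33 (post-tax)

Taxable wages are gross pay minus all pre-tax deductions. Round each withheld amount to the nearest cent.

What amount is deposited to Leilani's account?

$365.11

Regular pay: 38 × $17.32 = $658.16
Overtime pay: 9 × $17.32 × 1.5 = $233.82
Gross pay = $658.16 + $233.82 = $891.98
457(b) deferral: $891.98 × 0.09 = $80.28
Healthcare FSA: $41.04
Pre-tax total = $80.28 + $41.04 = $121.32
Taxable wages = $891.98 − $121.32 = $770.66
Local income tax: $770.66 × 0.01 = $7.71
State tax withheld: $770.66 × 0.03 = $23.12
Federal income tax: $770.66 × 0.24 = $184.96
Medicare: $891.98 × 0.03 = $26.76
State disability insurance: $891.98 × 0.003 = $2.68
Roth 401(k) contribution: $891.98 × 0.0325 = $28.99
Legal plan premium: $81.33
Medical insurance premium: $50.00
Total deductions = $80.28 + $41.04 + $7.71 + $23.12 + $184.96 + $26.76 + $2.68 + $28.99 + $81.33 + $50.00 = $526.87
Net pay = $891.98 − $526.87 = $365.11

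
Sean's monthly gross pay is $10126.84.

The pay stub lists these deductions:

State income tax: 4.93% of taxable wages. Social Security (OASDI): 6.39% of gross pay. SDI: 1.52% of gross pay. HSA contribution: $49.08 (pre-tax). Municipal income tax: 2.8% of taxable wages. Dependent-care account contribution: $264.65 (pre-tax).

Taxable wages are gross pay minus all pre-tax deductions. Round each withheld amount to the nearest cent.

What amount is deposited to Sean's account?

HSA contribution: $49.08
Dependent-care account contribution: $264.65
Pre-tax total = $49.08 + $264.65 = $313.73
Taxable wages = $10126.84 − $313.73 = $9813.11
Municipal income tax: $9813.11 × 0.028 = $274.77
State income tax: $9813.11 × 0.0493 = $483.79
SDI: $10126.84 × 0.0152 = $153.93
Social Security (OASDI): $10126.84 × 0.0639 = $647.11
Total deductions = $49.08 + $264.65 + $274.77 + $483.79 + $153.93 + $647.11 = $1873.33
Net pay = $10126.84 − $1873.33 = $8253.51

$8253.51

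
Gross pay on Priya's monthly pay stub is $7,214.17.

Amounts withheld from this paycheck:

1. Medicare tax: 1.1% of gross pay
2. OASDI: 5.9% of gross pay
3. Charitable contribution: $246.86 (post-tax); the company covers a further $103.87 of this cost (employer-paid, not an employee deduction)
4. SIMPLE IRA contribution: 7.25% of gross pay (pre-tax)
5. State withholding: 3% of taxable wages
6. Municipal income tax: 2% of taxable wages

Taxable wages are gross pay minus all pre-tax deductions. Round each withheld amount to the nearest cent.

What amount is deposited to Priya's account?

$5,604.73

SIMPLE IRA contribution: $7,214.17 × 0.0725 = $523.03
Taxable wages = $7,214.17 − $523.03 = $6,691.14
State withholding: $6,691.14 × 0.03 = $200.73
Municipal income tax: $6,691.14 × 0.02 = $133.82
Medicare tax: $7,214.17 × 0.011 = $79.36
OASDI: $7,214.17 × 0.059 = $425.64
Charitable contribution: $246.86
(Employer's $103.87 toward charitable contribution is not withheld from the employee.)
Total deductions = $523.03 + $200.73 + $133.82 + $79.36 + $425.64 + $246.86 = $1,609.44
Net pay = $7,214.17 − $1,609.44 = $5,604.73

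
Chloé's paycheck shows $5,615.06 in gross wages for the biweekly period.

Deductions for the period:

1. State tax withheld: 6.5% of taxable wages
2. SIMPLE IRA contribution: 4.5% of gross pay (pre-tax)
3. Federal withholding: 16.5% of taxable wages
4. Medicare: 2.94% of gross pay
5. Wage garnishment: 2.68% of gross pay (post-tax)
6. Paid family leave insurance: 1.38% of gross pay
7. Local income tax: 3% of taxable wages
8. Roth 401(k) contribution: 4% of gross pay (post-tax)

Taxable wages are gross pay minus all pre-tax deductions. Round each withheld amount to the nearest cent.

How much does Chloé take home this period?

$3,350.52

SIMPLE IRA contribution: $5,615.06 × 0.045 = $252.68
Taxable wages = $5,615.06 − $252.68 = $5,362.38
State tax withheld: $5,362.38 × 0.065 = $348.55
Federal withholding: $5,362.38 × 0.165 = $884.79
Local income tax: $5,362.38 × 0.03 = $160.87
Medicare: $5,615.06 × 0.0294 = $165.08
Paid family leave insurance: $5,615.06 × 0.0138 = $77.49
Wage garnishment: $5,615.06 × 0.0268 = $150.48
Roth 401(k) contribution: $5,615.06 × 0.04 = $224.60
Total deductions = $252.68 + $348.55 + $884.79 + $160.87 + $165.08 + $77.49 + $150.48 + $224.60 = $2,264.54
Net pay = $5,615.06 − $2,264.54 = $3,350.52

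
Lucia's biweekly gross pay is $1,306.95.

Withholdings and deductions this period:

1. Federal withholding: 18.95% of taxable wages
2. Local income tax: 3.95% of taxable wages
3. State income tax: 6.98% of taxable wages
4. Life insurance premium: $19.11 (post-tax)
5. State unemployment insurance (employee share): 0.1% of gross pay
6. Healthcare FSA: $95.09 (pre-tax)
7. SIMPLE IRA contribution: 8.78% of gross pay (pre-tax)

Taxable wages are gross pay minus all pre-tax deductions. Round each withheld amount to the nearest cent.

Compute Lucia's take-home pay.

Healthcare FSA: $95.09
SIMPLE IRA contribution: $1,306.95 × 0.0878 = $114.75
Pre-tax total = $95.09 + $114.75 = $209.84
Taxable wages = $1,306.95 − $209.84 = $1,097.11
Federal withholding: $1,097.11 × 0.1895 = $207.90
State income tax: $1,097.11 × 0.0698 = $76.58
Local income tax: $1,097.11 × 0.0395 = $43.34
State unemployment insurance (employee share): $1,306.95 × 0.001 = $1.31
Life insurance premium: $19.11
Total deductions = $95.09 + $114.75 + $207.90 + $76.58 + $43.34 + $1.31 + $19.11 = $558.08
Net pay = $1,306.95 − $558.08 = $748.87

$748.87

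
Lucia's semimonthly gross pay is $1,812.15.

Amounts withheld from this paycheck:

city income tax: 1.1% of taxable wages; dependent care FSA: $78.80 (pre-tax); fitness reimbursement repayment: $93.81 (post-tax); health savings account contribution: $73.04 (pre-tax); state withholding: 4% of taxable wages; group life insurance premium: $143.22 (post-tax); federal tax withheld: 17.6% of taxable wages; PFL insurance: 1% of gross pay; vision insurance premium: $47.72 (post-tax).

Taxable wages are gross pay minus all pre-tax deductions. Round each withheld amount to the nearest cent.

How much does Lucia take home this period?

Dependent care FSA: $78.80
Health savings account contribution: $73.04
Pre-tax total = $78.80 + $73.04 = $151.84
Taxable wages = $1,812.15 − $151.84 = $1,660.31
Federal tax withheld: $1,660.31 × 0.176 = $292.21
City income tax: $1,660.31 × 0.011 = $18.26
State withholding: $1,660.31 × 0.04 = $66.41
PFL insurance: $1,812.15 × 0.01 = $18.12
Fitness reimbursement repayment: $93.81
Vision insurance premium: $47.72
Group life insurance premium: $143.22
Total deductions = $78.80 + $73.04 + $292.21 + $18.26 + $66.41 + $18.12 + $93.81 + $47.72 + $143.22 = $831.59
Net pay = $1,812.15 − $831.59 = $980.56

$980.56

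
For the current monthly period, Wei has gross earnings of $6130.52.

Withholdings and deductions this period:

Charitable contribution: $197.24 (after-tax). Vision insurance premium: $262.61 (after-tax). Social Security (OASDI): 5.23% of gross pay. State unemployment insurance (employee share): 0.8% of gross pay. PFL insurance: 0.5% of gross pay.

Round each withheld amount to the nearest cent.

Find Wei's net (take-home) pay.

$5270.35

State unemployment insurance (employee share): $6130.52 × 0.008 = $49.04
PFL insurance: $6130.52 × 0.005 = $30.65
Social Security (OASDI): $6130.52 × 0.0523 = $320.63
Charitable contribution: $197.24
Vision insurance premium: $262.61
Total deductions = $49.04 + $30.65 + $320.63 + $197.24 + $262.61 = $860.17
Net pay = $6130.52 − $860.17 = $5270.35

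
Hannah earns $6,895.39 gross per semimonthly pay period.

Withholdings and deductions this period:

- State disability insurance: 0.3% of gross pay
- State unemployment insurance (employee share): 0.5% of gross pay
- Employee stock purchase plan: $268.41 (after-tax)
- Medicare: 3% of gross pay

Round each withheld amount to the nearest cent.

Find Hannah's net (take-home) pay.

$6,364.95

Medicare: $6,895.39 × 0.03 = $206.86
State unemployment insurance (employee share): $6,895.39 × 0.005 = $34.48
State disability insurance: $6,895.39 × 0.003 = $20.69
Employee stock purchase plan: $268.41
Total deductions = $206.86 + $34.48 + $20.69 + $268.41 = $530.44
Net pay = $6,895.39 − $530.44 = $6,364.95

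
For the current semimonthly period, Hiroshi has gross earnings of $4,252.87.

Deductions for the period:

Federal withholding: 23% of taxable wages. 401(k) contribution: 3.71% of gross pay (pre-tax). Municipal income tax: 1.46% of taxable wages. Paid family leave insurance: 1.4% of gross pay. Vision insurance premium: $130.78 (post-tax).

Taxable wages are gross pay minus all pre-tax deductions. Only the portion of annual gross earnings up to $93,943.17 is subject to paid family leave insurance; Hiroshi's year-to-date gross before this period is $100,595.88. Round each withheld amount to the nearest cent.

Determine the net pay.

$2,962.65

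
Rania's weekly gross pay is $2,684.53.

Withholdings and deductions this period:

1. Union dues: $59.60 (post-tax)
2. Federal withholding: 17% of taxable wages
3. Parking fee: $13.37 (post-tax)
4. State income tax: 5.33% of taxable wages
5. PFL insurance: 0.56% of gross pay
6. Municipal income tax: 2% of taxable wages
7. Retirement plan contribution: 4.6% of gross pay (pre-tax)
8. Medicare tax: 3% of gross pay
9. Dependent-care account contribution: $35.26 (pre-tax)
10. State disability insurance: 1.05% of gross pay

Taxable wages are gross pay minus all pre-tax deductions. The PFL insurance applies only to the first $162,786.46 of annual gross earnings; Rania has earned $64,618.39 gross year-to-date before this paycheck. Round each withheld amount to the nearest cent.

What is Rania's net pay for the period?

$1,714.53

Dependent-care account contribution: $35.26
Retirement plan contribution: $2,684.53 × 0.046 = $123.49
Pre-tax total = $35.26 + $123.49 = $158.75
Taxable wages = $2,684.53 − $158.75 = $2,525.78
Federal withholding: $2,525.78 × 0.17 = $429.38
State income tax: $2,525.78 × 0.0533 = $134.62
Municipal income tax: $2,525.78 × 0.02 = $50.52
PFL insurance: cap not yet reached, full $2,684.53 is subject → $2,684.53 × 0.0056 = $15.03
State disability insurance: $2,684.53 × 0.0105 = $28.19
Medicare tax: $2,684.53 × 0.03 = $80.54
Union dues: $59.60
Parking fee: $13.37
Total deductions = $35.26 + $123.49 + $429.38 + $134.62 + $50.52 + $15.03 + $28.19 + $80.54 + $59.60 + $13.37 = $970.00
Net pay = $2,684.53 − $970.00 = $1,714.53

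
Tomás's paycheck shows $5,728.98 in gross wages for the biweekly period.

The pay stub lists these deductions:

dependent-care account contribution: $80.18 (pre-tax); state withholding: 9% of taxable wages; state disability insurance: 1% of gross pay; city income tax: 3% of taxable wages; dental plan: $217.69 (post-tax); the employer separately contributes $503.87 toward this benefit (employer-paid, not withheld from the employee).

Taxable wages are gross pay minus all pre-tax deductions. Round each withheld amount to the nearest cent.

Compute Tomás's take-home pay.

$4,695.97

Dependent-care account contribution: $80.18
Taxable wages = $5,728.98 − $80.18 = $5,648.80
State withholding: $5,648.80 × 0.09 = $508.39
City income tax: $5,648.80 × 0.03 = $169.46
State disability insurance: $5,728.98 × 0.01 = $57.29
Dental plan: $217.69
(Employer's $503.87 toward dental plan is not withheld from the employee.)
Total deductions = $80.18 + $508.39 + $169.46 + $57.29 + $217.69 = $1,033.01
Net pay = $5,728.98 − $1,033.01 = $4,695.97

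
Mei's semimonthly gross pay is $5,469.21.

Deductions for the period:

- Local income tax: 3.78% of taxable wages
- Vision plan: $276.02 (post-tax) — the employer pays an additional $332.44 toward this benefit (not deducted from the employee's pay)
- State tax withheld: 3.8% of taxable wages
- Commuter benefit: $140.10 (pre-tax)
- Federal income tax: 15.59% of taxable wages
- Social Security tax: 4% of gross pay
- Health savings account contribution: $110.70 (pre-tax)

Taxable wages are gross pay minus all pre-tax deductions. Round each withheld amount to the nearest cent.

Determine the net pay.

Health savings account contribution: $110.70
Commuter benefit: $140.10
Pre-tax total = $110.70 + $140.10 = $250.80
Taxable wages = $5,469.21 − $250.80 = $5,218.41
Local income tax: $5,218.41 × 0.0378 = $197.26
State tax withheld: $5,218.41 × 0.038 = $198.30
Federal income tax: $5,218.41 × 0.1559 = $813.55
Social Security tax: $5,469.21 × 0.04 = $218.77
Vision plan: $276.02
(Employer's $332.44 toward vision plan is not withheld from the employee.)
Total deductions = $110.70 + $140.10 + $197.26 + $198.30 + $813.55 + $218.77 + $276.02 = $1,954.70
Net pay = $5,469.21 − $1,954.70 = $3,514.51

$3,514.51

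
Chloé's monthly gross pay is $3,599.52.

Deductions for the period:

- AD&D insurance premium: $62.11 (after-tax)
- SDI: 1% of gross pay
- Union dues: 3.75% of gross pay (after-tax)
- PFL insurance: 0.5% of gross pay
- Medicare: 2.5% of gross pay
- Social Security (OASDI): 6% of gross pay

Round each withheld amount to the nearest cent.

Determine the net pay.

$3,042.47

SDI: $3,599.52 × 0.01 = $36.00
PFL insurance: $3,599.52 × 0.005 = $18.00
Medicare: $3,599.52 × 0.025 = $89.99
Social Security (OASDI): $3,599.52 × 0.06 = $215.97
AD&D insurance premium: $62.11
Union dues: $3,599.52 × 0.0375 = $134.98
Total deductions = $36.00 + $18.00 + $89.99 + $215.97 + $62.11 + $134.98 = $557.05
Net pay = $3,599.52 − $557.05 = $3,042.47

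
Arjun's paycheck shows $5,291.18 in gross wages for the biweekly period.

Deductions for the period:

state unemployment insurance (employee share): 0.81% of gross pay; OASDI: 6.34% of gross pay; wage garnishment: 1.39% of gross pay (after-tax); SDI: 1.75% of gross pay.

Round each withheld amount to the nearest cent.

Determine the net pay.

State unemployment insurance (employee share): $5,291.18 × 0.0081 = $42.86
OASDI: $5,291.18 × 0.0634 = $335.46
SDI: $5,291.18 × 0.0175 = $92.60
Wage garnishment: $5,291.18 × 0.0139 = $73.55
Total deductions = $42.86 + $335.46 + $92.60 + $73.55 = $544.47
Net pay = $5,291.18 − $544.47 = $4,746.71

$4,746.71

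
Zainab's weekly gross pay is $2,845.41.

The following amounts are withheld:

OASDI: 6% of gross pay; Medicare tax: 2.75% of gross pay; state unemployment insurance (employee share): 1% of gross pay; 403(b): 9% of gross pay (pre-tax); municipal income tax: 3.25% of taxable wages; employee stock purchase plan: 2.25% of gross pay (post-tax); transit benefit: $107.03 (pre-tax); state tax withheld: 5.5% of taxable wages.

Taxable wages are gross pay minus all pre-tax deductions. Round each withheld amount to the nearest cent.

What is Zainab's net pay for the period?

403(b): $2,845.41 × 0.09 = $256.09
Transit benefit: $107.03
Pre-tax total = $256.09 + $107.03 = $363.12
Taxable wages = $2,845.41 − $363.12 = $2,482.29
Municipal income tax: $2,482.29 × 0.0325 = $80.67
State tax withheld: $2,482.29 × 0.055 = $136.53
State unemployment insurance (employee share): $2,845.41 × 0.01 = $28.45
OASDI: $2,845.41 × 0.06 = $170.72
Medicare tax: $2,845.41 × 0.0275 = $78.25
Employee stock purchase plan: $2,845.41 × 0.0225 = $64.02
Total deductions = $256.09 + $107.03 + $80.67 + $136.53 + $28.45 + $170.72 + $78.25 + $64.02 = $921.76
Net pay = $2,845.41 − $921.76 = $1,923.65

$1,923.65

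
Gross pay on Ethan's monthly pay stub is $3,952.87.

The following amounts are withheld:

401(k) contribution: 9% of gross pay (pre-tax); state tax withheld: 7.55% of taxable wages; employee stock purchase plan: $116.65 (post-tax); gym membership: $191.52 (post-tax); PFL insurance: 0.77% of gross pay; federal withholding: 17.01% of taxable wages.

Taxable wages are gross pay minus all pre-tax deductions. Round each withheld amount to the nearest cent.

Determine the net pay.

401(k) contribution: $3,952.87 × 0.09 = $355.76
Taxable wages = $3,952.87 − $355.76 = $3,597.11
Federal withholding: $3,597.11 × 0.1701 = $611.87
State tax withheld: $3,597.11 × 0.0755 = $271.58
PFL insurance: $3,952.87 × 0.0077 = $30.44
Employee stock purchase plan: $116.65
Gym membership: $191.52
Total deductions = $355.76 + $611.87 + $271.58 + $30.44 + $116.65 + $191.52 = $1,577.82
Net pay = $3,952.87 − $1,577.82 = $2,375.05

$2,375.05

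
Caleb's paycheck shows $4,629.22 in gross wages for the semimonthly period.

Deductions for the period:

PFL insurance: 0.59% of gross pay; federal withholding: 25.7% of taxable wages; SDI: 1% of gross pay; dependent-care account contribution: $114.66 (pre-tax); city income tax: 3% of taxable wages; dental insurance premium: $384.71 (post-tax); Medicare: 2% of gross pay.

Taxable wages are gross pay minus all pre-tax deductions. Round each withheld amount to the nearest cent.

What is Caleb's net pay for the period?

$2,667.99

Dependent-care account contribution: $114.66
Taxable wages = $4,629.22 − $114.66 = $4,514.56
Federal withholding: $4,514.56 × 0.257 = $1,160.24
City income tax: $4,514.56 × 0.03 = $135.44
PFL insurance: $4,629.22 × 0.0059 = $27.31
Medicare: $4,629.22 × 0.02 = $92.58
SDI: $4,629.22 × 0.01 = $46.29
Dental insurance premium: $384.71
Total deductions = $114.66 + $1,160.24 + $135.44 + $27.31 + $92.58 + $46.29 + $384.71 = $1,961.23
Net pay = $4,629.22 − $1,961.23 = $2,667.99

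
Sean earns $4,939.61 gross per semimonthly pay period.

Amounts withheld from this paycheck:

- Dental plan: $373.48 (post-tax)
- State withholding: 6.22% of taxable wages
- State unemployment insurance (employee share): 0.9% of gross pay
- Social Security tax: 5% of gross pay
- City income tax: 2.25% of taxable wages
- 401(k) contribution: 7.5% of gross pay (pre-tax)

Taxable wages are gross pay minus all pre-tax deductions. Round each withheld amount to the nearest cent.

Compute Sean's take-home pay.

401(k) contribution: $4,939.61 × 0.075 = $370.47
Taxable wages = $4,939.61 − $370.47 = $4,569.14
City income tax: $4,569.14 × 0.0225 = $102.81
State withholding: $4,569.14 × 0.0622 = $284.20
Social Security tax: $4,939.61 × 0.05 = $246.98
State unemployment insurance (employee share): $4,939.61 × 0.009 = $44.46
Dental plan: $373.48
Total deductions = $370.47 + $102.81 + $284.20 + $246.98 + $44.46 + $373.48 = $1,422.40
Net pay = $4,939.61 − $1,422.40 = $3,517.21

$3,517.21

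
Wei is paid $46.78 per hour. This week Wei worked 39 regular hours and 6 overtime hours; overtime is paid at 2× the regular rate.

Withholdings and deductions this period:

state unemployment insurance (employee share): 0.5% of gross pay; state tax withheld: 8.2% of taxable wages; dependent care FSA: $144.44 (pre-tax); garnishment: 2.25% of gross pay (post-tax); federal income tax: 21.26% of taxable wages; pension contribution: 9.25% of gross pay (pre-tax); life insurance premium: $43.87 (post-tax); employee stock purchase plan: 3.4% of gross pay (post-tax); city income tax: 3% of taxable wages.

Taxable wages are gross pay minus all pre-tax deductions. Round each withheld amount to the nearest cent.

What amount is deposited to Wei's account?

Regular pay: 39 × $46.78 = $1824.42
Overtime pay: 6 × $46.78 × 2 = $561.36
Gross pay = $1824.42 + $561.36 = $2385.78
Pension contribution: $2385.78 × 0.0925 = $220.68
Dependent care FSA: $144.44
Pre-tax total = $220.68 + $144.44 = $365.12
Taxable wages = $2385.78 − $365.12 = $2020.66
State tax withheld: $2020.66 × 0.082 = $165.69
Federal income tax: $2020.66 × 0.2126 = $429.59
City income tax: $2020.66 × 0.03 = $60.62
State unemployment insurance (employee share): $2385.78 × 0.005 = $11.93
Garnishment: $2385.78 × 0.0225 = $53.68
Life insurance premium: $43.87
Employee stock purchase plan: $2385.78 × 0.034 = $81.12
Total deductions = $220.68 + $144.44 + $165.69 + $429.59 + $60.62 + $11.93 + $53.68 + $43.87 + $81.12 = $1211.62
Net pay = $2385.78 − $1211.62 = $1174.16

$1174.16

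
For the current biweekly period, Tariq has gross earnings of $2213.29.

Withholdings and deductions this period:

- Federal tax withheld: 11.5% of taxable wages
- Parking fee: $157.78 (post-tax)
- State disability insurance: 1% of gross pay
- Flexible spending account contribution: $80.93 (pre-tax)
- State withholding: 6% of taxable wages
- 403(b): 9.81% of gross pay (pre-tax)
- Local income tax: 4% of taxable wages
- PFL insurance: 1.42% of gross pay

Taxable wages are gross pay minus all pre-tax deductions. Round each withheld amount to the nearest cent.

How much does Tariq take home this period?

$1292.13

403(b): $2213.29 × 0.0981 = $217.12
Flexible spending account contribution: $80.93
Pre-tax total = $217.12 + $80.93 = $298.05
Taxable wages = $2213.29 − $298.05 = $1915.24
Federal tax withheld: $1915.24 × 0.115 = $220.25
Local income tax: $1915.24 × 0.04 = $76.61
State withholding: $1915.24 × 0.06 = $114.91
PFL insurance: $2213.29 × 0.0142 = $31.43
State disability insurance: $2213.29 × 0.01 = $22.13
Parking fee: $157.78
Total deductions = $217.12 + $80.93 + $220.25 + $76.61 + $114.91 + $31.43 + $22.13 + $157.78 = $921.16
Net pay = $2213.29 − $921.16 = $1292.13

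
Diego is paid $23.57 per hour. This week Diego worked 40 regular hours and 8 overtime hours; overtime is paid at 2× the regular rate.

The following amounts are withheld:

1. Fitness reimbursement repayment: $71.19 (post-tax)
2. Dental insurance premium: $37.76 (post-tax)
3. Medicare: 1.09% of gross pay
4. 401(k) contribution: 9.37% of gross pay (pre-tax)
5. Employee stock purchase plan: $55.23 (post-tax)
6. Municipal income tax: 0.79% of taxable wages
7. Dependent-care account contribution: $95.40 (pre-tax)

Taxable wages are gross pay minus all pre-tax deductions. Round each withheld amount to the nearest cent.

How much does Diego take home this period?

Regular pay: 40 × $23.57 = $942.80
Overtime pay: 8 × $23.57 × 2 = $377.12
Gross pay = $942.80 + $377.12 = $1,319.92
Dependent-care account contribution: $95.40
401(k) contribution: $1,319.92 × 0.0937 = $123.68
Pre-tax total = $95.40 + $123.68 = $219.08
Taxable wages = $1,319.92 − $219.08 = $1,100.84
Municipal income tax: $1,100.84 × 0.0079 = $8.70
Medicare: $1,319.92 × 0.0109 = $14.39
Fitness reimbursement repayment: $71.19
Dental insurance premium: $37.76
Employee stock purchase plan: $55.23
Total deductions = $95.40 + $123.68 + $8.70 + $14.39 + $71.19 + $37.76 + $55.23 = $406.35
Net pay = $1,319.92 − $406.35 = $913.57

$913.57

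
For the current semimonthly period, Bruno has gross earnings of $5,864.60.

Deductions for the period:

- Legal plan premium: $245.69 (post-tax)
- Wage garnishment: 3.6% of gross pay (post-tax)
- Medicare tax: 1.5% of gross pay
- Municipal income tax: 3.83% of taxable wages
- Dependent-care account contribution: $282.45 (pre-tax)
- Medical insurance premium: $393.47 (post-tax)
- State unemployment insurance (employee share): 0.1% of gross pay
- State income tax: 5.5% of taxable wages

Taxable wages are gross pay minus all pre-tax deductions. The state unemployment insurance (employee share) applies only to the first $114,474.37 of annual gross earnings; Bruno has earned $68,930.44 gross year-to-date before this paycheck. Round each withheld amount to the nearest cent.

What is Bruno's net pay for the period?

Dependent-care account contribution: $282.45
Taxable wages = $5,864.60 − $282.45 = $5,582.15
State income tax: $5,582.15 × 0.055 = $307.02
Municipal income tax: $5,582.15 × 0.0383 = $213.80
Medicare tax: $5,864.60 × 0.015 = $87.97
State unemployment insurance (employee share): cap not yet reached, full $5,864.60 is subject → $5,864.60 × 0.001 = $5.86
Legal plan premium: $245.69
Medical insurance premium: $393.47
Wage garnishment: $5,864.60 × 0.036 = $211.13
Total deductions = $282.45 + $307.02 + $213.80 + $87.97 + $5.86 + $245.69 + $393.47 + $211.13 = $1,747.39
Net pay = $5,864.60 − $1,747.39 = $4,117.21

$4,117.21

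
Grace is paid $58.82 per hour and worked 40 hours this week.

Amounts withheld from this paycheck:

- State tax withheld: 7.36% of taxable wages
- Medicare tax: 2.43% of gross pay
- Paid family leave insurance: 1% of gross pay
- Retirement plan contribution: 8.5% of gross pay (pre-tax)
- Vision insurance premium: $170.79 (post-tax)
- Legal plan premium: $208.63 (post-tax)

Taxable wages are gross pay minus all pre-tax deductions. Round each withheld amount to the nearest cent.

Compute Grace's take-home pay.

$1,534.24

Gross pay: 40 × $58.82 = $2,352.80
Retirement plan contribution: $2,352.80 × 0.085 = $199.99
Taxable wages = $2,352.80 − $199.99 = $2,152.81
State tax withheld: $2,152.81 × 0.0736 = $158.45
Medicare tax: $2,352.80 × 0.0243 = $57.17
Paid family leave insurance: $2,352.80 × 0.01 = $23.53
Legal plan premium: $208.63
Vision insurance premium: $170.79
Total deductions = $199.99 + $158.45 + $57.17 + $23.53 + $208.63 + $170.79 = $818.56
Net pay = $2,352.80 − $818.56 = $1,534.24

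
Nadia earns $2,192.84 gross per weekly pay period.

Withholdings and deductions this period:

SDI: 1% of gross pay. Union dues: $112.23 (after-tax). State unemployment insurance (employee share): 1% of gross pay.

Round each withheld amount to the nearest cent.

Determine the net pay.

$2,036.75

SDI: $2,192.84 × 0.01 = $21.93
State unemployment insurance (employee share): $2,192.84 × 0.01 = $21.93
Union dues: $112.23
Total deductions = $21.93 + $21.93 + $112.23 = $156.09
Net pay = $2,192.84 − $156.09 = $2,036.75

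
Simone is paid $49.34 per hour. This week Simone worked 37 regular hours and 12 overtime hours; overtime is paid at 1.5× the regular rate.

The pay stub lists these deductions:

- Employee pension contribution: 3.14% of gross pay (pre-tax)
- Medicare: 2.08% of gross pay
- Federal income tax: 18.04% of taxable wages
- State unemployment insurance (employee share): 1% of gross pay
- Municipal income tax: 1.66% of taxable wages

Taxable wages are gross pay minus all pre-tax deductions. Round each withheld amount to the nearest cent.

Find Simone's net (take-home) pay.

$2,027.10

Regular pay: 37 × $49.34 = $1,825.58
Overtime pay: 12 × $49.34 × 1.5 = $888.12
Gross pay = $1,825.58 + $888.12 = $2,713.70
Employee pension contribution: $2,713.70 × 0.0314 = $85.21
Taxable wages = $2,713.70 − $85.21 = $2,628.49
Municipal income tax: $2,628.49 × 0.0166 = $43.63
Federal income tax: $2,628.49 × 0.1804 = $474.18
State unemployment insurance (employee share): $2,713.70 × 0.01 = $27.14
Medicare: $2,713.70 × 0.0208 = $56.44
Total deductions = $85.21 + $43.63 + $474.18 + $27.14 + $56.44 = $686.60
Net pay = $2,713.70 − $686.60 = $2,027.10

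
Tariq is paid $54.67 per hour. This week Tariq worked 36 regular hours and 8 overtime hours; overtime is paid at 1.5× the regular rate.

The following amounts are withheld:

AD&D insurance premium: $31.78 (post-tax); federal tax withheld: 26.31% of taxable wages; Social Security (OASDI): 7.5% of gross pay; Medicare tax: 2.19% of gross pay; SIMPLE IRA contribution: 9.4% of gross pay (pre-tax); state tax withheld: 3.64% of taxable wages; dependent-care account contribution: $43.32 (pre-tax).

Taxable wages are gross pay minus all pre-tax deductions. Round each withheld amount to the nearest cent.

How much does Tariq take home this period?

Regular pay: 36 × $54.67 = $1,968.12
Overtime pay: 8 × $54.67 × 1.5 = $656.04
Gross pay = $1,968.12 + $656.04 = $2,624.16
SIMPLE IRA contribution: $2,624.16 × 0.094 = $246.67
Dependent-care account contribution: $43.32
Pre-tax total = $246.67 + $43.32 = $289.99
Taxable wages = $2,624.16 − $289.99 = $2,334.17
State tax withheld: $2,334.17 × 0.0364 = $84.96
Federal tax withheld: $2,334.17 × 0.2631 = $614.12
Medicare tax: $2,624.16 × 0.0219 = $57.47
Social Security (OASDI): $2,624.16 × 0.075 = $196.81
AD&D insurance premium: $31.78
Total deductions = $246.67 + $43.32 + $84.96 + $614.12 + $57.47 + $196.81 + $31.78 = $1,275.13
Net pay = $2,624.16 − $1,275.13 = $1,349.03

$1,349.03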